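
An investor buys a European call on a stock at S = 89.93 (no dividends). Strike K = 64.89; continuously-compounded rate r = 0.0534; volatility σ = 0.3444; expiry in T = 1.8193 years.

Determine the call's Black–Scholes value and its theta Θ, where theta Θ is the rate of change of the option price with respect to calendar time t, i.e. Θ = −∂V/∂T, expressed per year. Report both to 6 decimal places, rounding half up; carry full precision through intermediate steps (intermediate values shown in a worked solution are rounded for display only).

price = 34.315948
Θ = -4.744073

σ√T = 0.3444·√1.8193 = 0.464532
d₁ = (ln(S/K) + (r+σ²/2)T) / (σ√T) = (ln(89.93/64.89) + (0.0534+0.3444²/2)·1.8193) / 0.464532 = (0.326338 + 0.205045) / 0.464532 = 1.143912
d₂ = d₁ − σ√T = 1.143912 − 0.464532 = 0.679381
e^{−rT} = e^{−0.0534·1.8193} = 0.907419
N(d₁) = 0.873670,  N(d₂) = 0.751552
Call price V = S·N(d₁) − K·e^{−rT}·N(d₂) = 78.569144 − 44.253196 = 34.315948
φ(d₁) = (1/√(2π))·e^{−d₁²/2} = 0.207379
Θ = −S·φ(d₁)·σ/(2√T) − r·K·e^{−rT}·N(d₂) = −2.380953 − 2.363121 = -4.744073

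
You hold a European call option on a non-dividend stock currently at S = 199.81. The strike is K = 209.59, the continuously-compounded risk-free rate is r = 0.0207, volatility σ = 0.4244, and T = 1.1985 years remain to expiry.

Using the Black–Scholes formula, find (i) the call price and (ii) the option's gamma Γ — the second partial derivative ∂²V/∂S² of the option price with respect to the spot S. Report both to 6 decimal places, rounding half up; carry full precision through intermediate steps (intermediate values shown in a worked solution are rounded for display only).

σ√T = 0.4244·√1.1985 = 0.464616
d₁ = (ln(S/K) + (r+σ²/2)T) / (σ√T) = (ln(199.81/209.59) + (0.0207+0.4244²/2)·1.1985) / 0.464616 = (-0.047786 + 0.132743) / 0.464616 = 0.182854
d₂ = d₁ − σ√T = 0.182854 − 0.464616 = -0.281763
e^{−rT} = e^{−0.0207·1.1985} = 0.975496
N(d₁) = 0.572544,  N(d₂) = 0.389063
Call price V = S·N(d₁) − K·e^{−rT}·N(d₂) = 114.399928 − 79.545538 = 34.854389
φ(d₁) = (1/√(2π))·e^{−d₁²/2} = 0.392328
Γ = φ(d₁) / (S·σ·√T) = 0.004226

price = 34.854389
Γ = 0.004226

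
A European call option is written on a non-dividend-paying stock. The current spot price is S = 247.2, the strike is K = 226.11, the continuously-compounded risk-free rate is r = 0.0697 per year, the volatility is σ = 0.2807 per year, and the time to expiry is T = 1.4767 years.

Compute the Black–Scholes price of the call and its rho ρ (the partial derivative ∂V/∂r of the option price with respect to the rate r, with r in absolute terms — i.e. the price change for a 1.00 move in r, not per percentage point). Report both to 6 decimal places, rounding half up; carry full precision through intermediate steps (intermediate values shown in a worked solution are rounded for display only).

price = 56.811308
ρ = 196.619257

σ√T = 0.2807·√1.4767 = 0.341105
d₁ = (ln(S/K) + (r+σ²/2)T) / (σ√T) = (ln(247.2/226.11) + (0.0697+0.2807²/2)·1.4767) / 0.341105 = (0.089176 + 0.161102) / 0.341105 = 0.733728
d₂ = d₁ − σ√T = 0.733728 − 0.341105 = 0.392623
e^{−rT} = e^{−0.0697·1.4767} = 0.902194
N(d₁) = 0.768443,  N(d₂) = 0.652701
Call price V = S·N(d₁) − K·e^{−rT}·N(d₂) = 189.959041 − 133.147733 = 56.811308
ρ = K·T·e^{−rT}·N(d₂) = 196.619257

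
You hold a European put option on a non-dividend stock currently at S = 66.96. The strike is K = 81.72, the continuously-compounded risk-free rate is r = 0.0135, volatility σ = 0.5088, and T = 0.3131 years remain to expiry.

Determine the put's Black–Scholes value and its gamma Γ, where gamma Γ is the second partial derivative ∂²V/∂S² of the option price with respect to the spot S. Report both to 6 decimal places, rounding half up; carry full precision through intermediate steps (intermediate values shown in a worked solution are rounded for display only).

σ√T = 0.5088·√0.3131 = 0.284701
d₁ = (ln(S/K) + (r+σ²/2)T) / (σ√T) = (ln(66.96/81.72) + (0.0135+0.5088²/2)·0.3131) / 0.284701 = (-0.199203 + 0.044754) / 0.284701 = -0.542497
d₂ = d₁ − σ√T = -0.542497 − 0.284701 = -0.827197
e^{−rT} = e^{−0.0135·0.3131} = 0.995782
N(−d₁) = 0.706262,  N(−d₂) = 0.795937
Put price V = K·e^{−rT}·N(−d₂) − S·N(−d₁) = 64.769656 − 47.291291 = 17.478365
φ(d₁) = (1/√(2π))·e^{−d₁²/2} = 0.344352
Γ = φ(d₁) / (S·σ·√T) = 0.018063

price = 17.478365
Γ = 0.018063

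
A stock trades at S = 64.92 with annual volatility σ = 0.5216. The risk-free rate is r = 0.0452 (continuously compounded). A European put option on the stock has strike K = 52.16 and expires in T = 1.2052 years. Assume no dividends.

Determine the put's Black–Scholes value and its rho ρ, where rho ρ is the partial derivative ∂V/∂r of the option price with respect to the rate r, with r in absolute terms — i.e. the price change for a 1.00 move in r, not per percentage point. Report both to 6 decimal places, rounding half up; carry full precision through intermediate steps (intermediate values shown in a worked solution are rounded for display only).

σ√T = 0.5216·√1.2052 = 0.572621
d₁ = (ln(S/K) + (r+σ²/2)T) / (σ√T) = (ln(64.92/52.16) + (0.0452+0.5216²/2)·1.2052) / 0.572621 = (0.218840 + 0.218422) / 0.572621 = 0.763616
d₂ = d₁ − σ√T = 0.763616 − 0.572621 = 0.190995
e^{−rT} = e^{−0.0452·1.2052} = 0.946982
N(−d₁) = 0.222548,  N(−d₂) = 0.424265
Put price V = K·e^{−rT}·N(−d₂) − S·N(−d₁) = 20.956388 − 14.447828 = 6.508560
ρ = −K·T·e^{−rT}·N(−d₂) = -25.256639

price = 6.508560
ρ = -25.256639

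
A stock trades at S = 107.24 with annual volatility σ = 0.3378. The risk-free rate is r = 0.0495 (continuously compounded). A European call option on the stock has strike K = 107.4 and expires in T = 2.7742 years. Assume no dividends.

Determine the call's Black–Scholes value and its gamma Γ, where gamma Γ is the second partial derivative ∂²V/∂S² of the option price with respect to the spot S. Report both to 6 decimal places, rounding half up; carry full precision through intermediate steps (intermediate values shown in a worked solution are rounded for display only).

σ√T = 0.3378·√2.7742 = 0.562637
d₁ = (ln(S/K) + (r+σ²/2)T) / (σ√T) = (ln(107.24/107.4) + (0.0495+0.3378²/2)·2.7742) / 0.562637 = (-0.001491 + 0.295603) / 0.562637 = 0.522739
d₂ = d₁ − σ√T = 0.522739 − 0.562637 = -0.039898
e^{−rT} = e^{−0.0495·2.7742} = 0.871689
N(d₁) = 0.699422,  N(d₂) = 0.484087
Call price V = S·N(d₁) − K·e^{−rT}·N(d₂) = 75.006017 − 45.319924 = 29.686093
φ(d₁) = (1/√(2π))·e^{−d₁²/2} = 0.347995
Γ = φ(d₁) / (S·σ·√T) = 0.005768

price = 29.686093
Γ = 0.005768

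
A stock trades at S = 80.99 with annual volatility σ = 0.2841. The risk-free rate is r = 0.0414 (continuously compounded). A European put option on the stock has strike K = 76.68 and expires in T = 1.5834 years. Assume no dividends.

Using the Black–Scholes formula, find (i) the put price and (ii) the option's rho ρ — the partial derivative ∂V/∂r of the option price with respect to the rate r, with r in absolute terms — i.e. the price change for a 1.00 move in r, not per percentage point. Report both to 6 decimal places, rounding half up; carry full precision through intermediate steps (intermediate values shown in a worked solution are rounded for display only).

price = 6.850956
ρ = -49.736169

σ√T = 0.2841·√1.5834 = 0.357492
d₁ = (ln(S/K) + (r+σ²/2)T) / (σ√T) = (ln(80.99/76.68) + (0.0414+0.2841²/2)·1.5834) / 0.357492 = (0.054685 + 0.129453) / 0.357492 = 0.515082
d₂ = d₁ − σ√T = 0.515082 − 0.357492 = 0.157590
e^{−rT} = e^{−0.0414·1.5834} = 0.936550
N(−d₁) = 0.303248,  N(−d₂) = 0.437390
Put price V = K·e^{−rT}·N(−d₂) − S·N(−d₁) = 31.410995 − 24.560038 = 6.850956
ρ = −K·T·e^{−rT}·N(−d₂) = -49.736169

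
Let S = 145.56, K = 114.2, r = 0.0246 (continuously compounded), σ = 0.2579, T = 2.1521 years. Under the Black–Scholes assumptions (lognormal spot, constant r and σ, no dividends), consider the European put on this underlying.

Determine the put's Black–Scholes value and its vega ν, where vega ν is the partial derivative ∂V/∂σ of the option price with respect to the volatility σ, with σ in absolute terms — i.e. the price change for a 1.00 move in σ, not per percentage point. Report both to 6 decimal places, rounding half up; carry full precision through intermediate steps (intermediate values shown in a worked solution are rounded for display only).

σ√T = 0.2579·√2.1521 = 0.378340
d₁ = (ln(S/K) + (r+σ²/2)T) / (σ√T) = (ln(145.56/114.2) + (0.0246+0.2579²/2)·2.1521) / 0.378340 = (0.242637 + 0.124512) / 0.378340 = 0.970421
d₂ = d₁ − σ√T = 0.970421 − 0.378340 = 0.592081
e^{−rT} = e^{−0.0246·2.1521} = 0.948435
N(−d₁) = 0.165918,  N(−d₂) = 0.276898
Put price V = K·e^{−rT}·N(−d₂) − S·N(−d₁) = 29.991208 − 24.151067 = 5.840141
φ(d₁) = (1/√(2π))·e^{−d₁²/2} = 0.249126
ν = S·φ(d₁)·√T = 53.197598

price = 5.840141
ν = 53.197598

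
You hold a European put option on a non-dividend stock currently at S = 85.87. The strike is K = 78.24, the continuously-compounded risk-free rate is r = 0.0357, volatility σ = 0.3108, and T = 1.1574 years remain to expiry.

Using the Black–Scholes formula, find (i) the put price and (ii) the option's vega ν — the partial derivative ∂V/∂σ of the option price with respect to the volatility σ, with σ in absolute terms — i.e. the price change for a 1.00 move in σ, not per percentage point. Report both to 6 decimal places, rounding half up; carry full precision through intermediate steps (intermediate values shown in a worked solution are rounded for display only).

price = 6.127945
ν = 31.345536

σ√T = 0.3108·√1.1574 = 0.334366
d₁ = (ln(S/K) + (r+σ²/2)T) / (σ√T) = (ln(85.87/78.24) + (0.0357+0.3108²/2)·1.1574) / 0.334366 = (0.093053 + 0.097220) / 0.334366 = 0.569056
d₂ = d₁ − σ√T = 0.569056 − 0.334366 = 0.234689
e^{−rT} = e^{−0.0357·1.1574} = 0.959523
N(−d₁) = 0.284659,  N(−d₂) = 0.407225
Put price V = K·e^{−rT}·N(−d₂) − S·N(−d₁) = 30.571628 − 24.443683 = 6.127945
φ(d₁) = (1/√(2π))·e^{−d₁²/2} = 0.339307
ν = S·φ(d₁)·√T = 31.345536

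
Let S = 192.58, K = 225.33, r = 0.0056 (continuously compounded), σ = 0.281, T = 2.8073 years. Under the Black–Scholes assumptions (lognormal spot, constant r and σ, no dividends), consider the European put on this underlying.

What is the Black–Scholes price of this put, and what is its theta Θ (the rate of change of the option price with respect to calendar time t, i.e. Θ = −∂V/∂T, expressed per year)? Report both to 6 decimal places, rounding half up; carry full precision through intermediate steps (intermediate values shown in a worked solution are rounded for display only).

price = 54.868109
Θ = -5.554640

σ√T = 0.281·√2.8073 = 0.470815
d₁ = (ln(S/K) + (r+σ²/2)T) / (σ√T) = (ln(192.58/225.33) + (0.0056+0.281²/2)·2.8073) / 0.470815 = (-0.157054 + 0.126554) / 0.470815 = -0.064781
d₂ = d₁ − σ√T = -0.064781 − 0.470815 = -0.535596
e^{−rT} = e^{−0.0056·2.8073} = 0.984402
N(−d₁) = 0.525826,  N(−d₂) = 0.703881
Put price V = K·e^{−rT}·N(−d₂) − S·N(−d₁) = 156.131637 − 101.263529 = 54.868109
φ(d₁) = (1/√(2π))·e^{−d₁²/2} = 0.398106
Θ = −S·φ(d₁)·σ/(2√T) + r·K·e^{−rT}·N(−d₂) = −6.428977 + 0.874337 = -5.554640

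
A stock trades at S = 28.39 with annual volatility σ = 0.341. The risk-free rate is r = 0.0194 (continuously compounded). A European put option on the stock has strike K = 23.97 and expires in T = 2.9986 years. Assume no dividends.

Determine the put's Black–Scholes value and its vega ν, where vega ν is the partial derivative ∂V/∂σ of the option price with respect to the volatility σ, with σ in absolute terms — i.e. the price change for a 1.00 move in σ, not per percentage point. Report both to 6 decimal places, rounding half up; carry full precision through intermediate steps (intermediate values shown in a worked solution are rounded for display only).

price = 3.453320
ν = 15.560354

σ√T = 0.341·√2.9986 = 0.590491
d₁ = (ln(S/K) + (r+σ²/2)T) / (σ√T) = (ln(28.39/23.97) + (0.0194+0.341²/2)·2.9986) / 0.590491 = (0.169234 + 0.232513) / 0.590491 = 0.680360
d₂ = d₁ − σ√T = 0.680360 − 0.590491 = 0.089869
e^{−rT} = e^{−0.0194·2.9986} = 0.943487
N(−d₁) = 0.248138,  N(−d₂) = 0.464196
Put price V = K·e^{−rT}·N(−d₂) − S·N(−d₁) = 10.497965 − 7.044644 = 3.453320
φ(d₁) = (1/√(2π))·e^{−d₁²/2} = 0.316515
ν = S·φ(d₁)·√T = 15.560354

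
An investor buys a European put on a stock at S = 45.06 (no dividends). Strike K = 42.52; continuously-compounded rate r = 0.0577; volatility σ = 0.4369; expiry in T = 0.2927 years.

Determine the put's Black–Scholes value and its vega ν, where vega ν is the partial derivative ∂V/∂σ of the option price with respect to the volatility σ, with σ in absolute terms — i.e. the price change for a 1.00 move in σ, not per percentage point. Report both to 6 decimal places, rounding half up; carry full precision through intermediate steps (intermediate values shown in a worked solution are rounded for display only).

σ√T = 0.4369·√0.2927 = 0.236371
d₁ = (ln(S/K) + (r+σ²/2)T) / (σ√T) = (ln(45.06/42.52) + (0.0577+0.4369²/2)·0.2927) / 0.236371 = (0.058020 + 0.044824) / 0.236371 = 0.435099
d₂ = d₁ − σ√T = 0.435099 − 0.236371 = 0.198729
e^{−rT} = e^{−0.0577·0.2927} = 0.983253
N(−d₁) = 0.331745,  N(−d₂) = 0.421237
Put price V = K·e^{−rT}·N(−d₂) − S·N(−d₁) = 17.611060 − 14.948436 = 2.662624
φ(d₁) = (1/√(2π))·e^{−d₁²/2} = 0.362912
ν = S·φ(d₁)·√T = 8.847165

price = 2.662624
ν = 8.847165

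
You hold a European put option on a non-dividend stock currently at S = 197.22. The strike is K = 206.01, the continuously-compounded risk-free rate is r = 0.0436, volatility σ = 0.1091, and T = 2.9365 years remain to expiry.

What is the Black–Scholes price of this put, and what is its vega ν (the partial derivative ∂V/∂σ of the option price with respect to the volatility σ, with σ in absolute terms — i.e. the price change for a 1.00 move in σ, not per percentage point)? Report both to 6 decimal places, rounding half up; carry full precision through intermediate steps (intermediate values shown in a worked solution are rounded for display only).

σ√T = 0.1091·√2.9365 = 0.186956
d₁ = (ln(S/K) + (r+σ²/2)T) / (σ√T) = (ln(197.22/206.01) + (0.0436+0.1091²/2)·2.9365) / 0.186956 = (-0.043605 + 0.145508) / 0.186956 = 0.545063
d₂ = d₁ − σ√T = 0.545063 − 0.186956 = 0.358107
e^{−rT} = e^{−0.0436·2.9365} = 0.879826
N(−d₁) = 0.292855,  N(−d₂) = 0.360132
Put price V = K·e^{−rT}·N(−d₂) − S·N(−d₁) = 65.274924 − 57.756894 = 7.518030
φ(d₁) = (1/√(2π))·e^{−d₁²/2} = 0.343872
ν = S·φ(d₁)·√T = 116.215216

price = 7.518030
ν = 116.215216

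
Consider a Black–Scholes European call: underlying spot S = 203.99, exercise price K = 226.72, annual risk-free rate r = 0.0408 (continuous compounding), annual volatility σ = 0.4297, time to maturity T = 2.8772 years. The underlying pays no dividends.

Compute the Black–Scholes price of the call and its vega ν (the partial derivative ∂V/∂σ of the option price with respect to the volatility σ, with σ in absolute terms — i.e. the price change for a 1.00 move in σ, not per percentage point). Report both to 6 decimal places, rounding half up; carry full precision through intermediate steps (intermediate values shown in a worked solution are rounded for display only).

σ√T = 0.4297·√2.8772 = 0.728871
d₁ = (ln(S/K) + (r+σ²/2)T) / (σ√T) = (ln(203.99/226.72) + (0.0408+0.4297²/2)·2.8772) / 0.728871 = (-0.105645 + 0.383016) / 0.728871 = 0.380549
d₂ = d₁ − σ√T = 0.380549 − 0.728871 = -0.348321
e^{−rT} = e^{−0.0408·2.8772} = 0.889239
N(d₁) = 0.648231,  N(d₂) = 0.363799
Call price V = S·N(d₁) − K·e^{−rT}·N(d₂) = 132.232662 − 73.344935 = 58.887727
φ(d₁) = (1/√(2π))·e^{−d₁²/2} = 0.371076
ν = S·φ(d₁)·√T = 128.397690

price = 58.887727
ν = 128.397690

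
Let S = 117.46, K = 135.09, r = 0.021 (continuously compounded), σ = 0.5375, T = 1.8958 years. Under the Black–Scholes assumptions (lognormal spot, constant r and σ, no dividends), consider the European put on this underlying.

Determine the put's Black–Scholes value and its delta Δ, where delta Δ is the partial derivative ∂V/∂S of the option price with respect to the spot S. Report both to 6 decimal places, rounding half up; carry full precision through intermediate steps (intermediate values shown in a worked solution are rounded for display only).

price = 42.177008
Δ = -0.407154

σ√T = 0.5375·√1.8958 = 0.740073
d₁ = (ln(S/K) + (r+σ²/2)T) / (σ√T) = (ln(117.46/135.09) + (0.021+0.5375²/2)·1.8958) / 0.740073 = (-0.139843 + 0.313666) / 0.740073 = 0.234872
d₂ = d₁ − σ√T = 0.234872 − 0.740073 = -0.505201
e^{−rT} = e^{−0.021·1.8958} = 0.960970
N(−d₁) = 0.407154,  N(−d₂) = 0.693291
Put price V = K·e^{−rT}·N(−d₂) − S·N(−d₁) = 90.001311 − 47.824303 = 42.177008
Δ = −N(−d₁) = -0.407154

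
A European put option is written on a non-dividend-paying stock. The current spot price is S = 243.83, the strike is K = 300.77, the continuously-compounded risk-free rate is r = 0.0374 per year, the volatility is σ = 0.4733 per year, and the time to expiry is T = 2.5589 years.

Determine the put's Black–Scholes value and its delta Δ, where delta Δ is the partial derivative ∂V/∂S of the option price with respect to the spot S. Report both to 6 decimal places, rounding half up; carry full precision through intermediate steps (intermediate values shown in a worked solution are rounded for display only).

price = 91.844463
Δ = -0.409916

σ√T = 0.4733·√2.5589 = 0.757117
d₁ = (ln(S/K) + (r+σ²/2)T) / (σ√T) = (ln(243.83/300.77) + (0.0374+0.4733²/2)·2.5589) / 0.757117 = (-0.209875 + 0.382316) / 0.757117 = 0.227761
d₂ = d₁ − σ√T = 0.227761 − 0.757117 = -0.529357
e^{−rT} = e^{−0.0374·2.5589} = 0.908734
N(−d₁) = 0.409916,  N(−d₂) = 0.701721
Put price V = K·e^{−rT}·N(−d₂) − S·N(−d₁) = 191.794316 − 99.949853 = 91.844463
Δ = −N(−d₁) = -0.409916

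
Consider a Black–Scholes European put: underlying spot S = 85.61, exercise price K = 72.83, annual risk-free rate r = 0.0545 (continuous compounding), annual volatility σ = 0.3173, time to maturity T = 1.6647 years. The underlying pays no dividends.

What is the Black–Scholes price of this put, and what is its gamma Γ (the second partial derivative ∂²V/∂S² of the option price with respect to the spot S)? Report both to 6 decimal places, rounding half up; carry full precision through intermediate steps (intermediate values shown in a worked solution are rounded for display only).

σ√T = 0.3173·√1.6647 = 0.409391
d₁ = (ln(S/K) + (r+σ²/2)T) / (σ√T) = (ln(85.61/72.83) + (0.0545+0.3173²/2)·1.6647) / 0.409391 = (0.161674 + 0.174527) / 0.409391 = 0.821222
d₂ = d₁ − σ√T = 0.821222 − 0.409391 = 0.411831
e^{−rT} = e^{−0.0545·1.6647} = 0.913268
N(−d₁) = 0.205760,  N(−d₂) = 0.340232
Put price V = K·e^{−rT}·N(−d₂) − S·N(−d₁) = 22.629923 − 17.615107 = 5.014816
φ(d₁) = (1/√(2π))·e^{−d₁²/2} = 0.284751
Γ = φ(d₁) / (S·σ·√T) = 0.008125

price = 5.014816
Γ = 0.008125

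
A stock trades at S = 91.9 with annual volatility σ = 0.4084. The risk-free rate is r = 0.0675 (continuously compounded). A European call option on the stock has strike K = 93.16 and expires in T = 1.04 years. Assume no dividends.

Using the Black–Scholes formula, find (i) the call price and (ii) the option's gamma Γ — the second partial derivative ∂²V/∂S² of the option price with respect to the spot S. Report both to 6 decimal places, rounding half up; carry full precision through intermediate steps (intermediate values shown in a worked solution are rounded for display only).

price = 17.404607
Γ = 0.009824

σ√T = 0.4084·√1.04 = 0.416488
d₁ = (ln(S/K) + (r+σ²/2)T) / (σ√T) = (ln(91.9/93.16) + (0.0675+0.4084²/2)·1.04) / 0.416488 = (-0.013617 + 0.156931) / 0.416488 = 0.344100
d₂ = d₁ − σ√T = 0.344100 − 0.416488 = -0.072387
e^{−rT} = e^{−0.0675·1.04} = 0.932207
N(d₁) = 0.634615,  N(d₂) = 0.471147
Call price V = S·N(d₁) − K·e^{−rT}·N(d₂) = 58.321084 − 40.916477 = 17.404607
φ(d₁) = (1/√(2π))·e^{−d₁²/2} = 0.376009
Γ = φ(d₁) / (S·σ·√T) = 0.009824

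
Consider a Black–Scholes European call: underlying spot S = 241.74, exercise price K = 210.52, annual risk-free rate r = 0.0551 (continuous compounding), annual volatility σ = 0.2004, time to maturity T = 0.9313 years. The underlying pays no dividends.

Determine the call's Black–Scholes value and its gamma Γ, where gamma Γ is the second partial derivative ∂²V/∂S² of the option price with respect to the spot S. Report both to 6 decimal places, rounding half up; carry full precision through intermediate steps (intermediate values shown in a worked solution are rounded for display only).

σ√T = 0.2004·√0.9313 = 0.193394
d₁ = (ln(S/K) + (r+σ²/2)T) / (σ√T) = (ln(241.74/210.52) + (0.0551+0.2004²/2)·0.9313) / 0.193394 = (0.138282 + 0.070015) / 0.193394 = 1.077063
d₂ = d₁ − σ√T = 1.077063 − 0.193394 = 0.883669
e^{−rT} = e^{−0.0551·0.9313} = 0.949980
N(d₁) = 0.859274,  N(d₂) = 0.811563
Call price V = S·N(d₁) − K·e^{−rT}·N(d₂) = 207.720889 − 162.304194 = 45.416695
φ(d₁) = (1/√(2π))·e^{−d₁²/2} = 0.223360
Γ = φ(d₁) / (S·σ·√T) = 0.004778

price = 45.416695
Γ = 0.004778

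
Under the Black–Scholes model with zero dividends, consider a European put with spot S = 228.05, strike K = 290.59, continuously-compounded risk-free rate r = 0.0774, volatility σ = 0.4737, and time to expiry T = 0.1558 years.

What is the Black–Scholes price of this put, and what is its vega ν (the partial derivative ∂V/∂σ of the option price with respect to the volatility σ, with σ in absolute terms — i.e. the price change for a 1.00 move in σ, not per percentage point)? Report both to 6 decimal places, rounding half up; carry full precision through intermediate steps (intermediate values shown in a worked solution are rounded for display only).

price = 61.563886
ν = 18.790099

σ√T = 0.4737·√0.1558 = 0.186977
d₁ = (ln(S/K) + (r+σ²/2)T) / (σ√T) = (ln(228.05/290.59) + (0.0774+0.4737²/2)·0.1558) / 0.186977 = (-0.242348 + 0.029539) / 0.186977 = -1.138161
d₂ = d₁ − σ√T = -1.138161 − 0.186977 = -1.325138
e^{−rT} = e^{−0.0774·0.1558} = 0.988013
N(−d₁) = 0.872473,  N(−d₂) = 0.907437
Put price V = K·e^{−rT}·N(−d₂) − S·N(−d₁) = 260.531438 − 198.967552 = 61.563886
φ(d₁) = (1/√(2π))·e^{−d₁²/2} = 0.208745
ν = S·φ(d₁)·√T = 18.790099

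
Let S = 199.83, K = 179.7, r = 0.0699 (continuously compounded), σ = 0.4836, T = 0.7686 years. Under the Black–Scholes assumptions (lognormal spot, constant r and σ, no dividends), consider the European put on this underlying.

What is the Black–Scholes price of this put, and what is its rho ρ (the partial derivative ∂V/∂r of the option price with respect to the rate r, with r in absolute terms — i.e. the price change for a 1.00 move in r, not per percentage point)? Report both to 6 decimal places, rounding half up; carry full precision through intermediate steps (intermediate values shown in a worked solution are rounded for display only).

price = 18.449932
ρ = -56.860500

σ√T = 0.4836·√0.7686 = 0.423971
d₁ = (ln(S/K) + (r+σ²/2)T) / (σ√T) = (ln(199.83/179.7) + (0.0699+0.4836²/2)·0.7686) / 0.423971 = (0.106178 + 0.143601) / 0.423971 = 0.589142
d₂ = d₁ − σ√T = 0.589142 − 0.423971 = 0.165170
e^{−rT} = e^{−0.0699·0.7686} = 0.947693
N(−d₁) = 0.277883,  N(−d₂) = 0.434405
Put price V = K·e^{−rT}·N(−d₂) − S·N(−d₁) = 73.979313 − 55.529381 = 18.449932
ρ = −K·T·e^{−rT}·N(−d₂) = -56.860500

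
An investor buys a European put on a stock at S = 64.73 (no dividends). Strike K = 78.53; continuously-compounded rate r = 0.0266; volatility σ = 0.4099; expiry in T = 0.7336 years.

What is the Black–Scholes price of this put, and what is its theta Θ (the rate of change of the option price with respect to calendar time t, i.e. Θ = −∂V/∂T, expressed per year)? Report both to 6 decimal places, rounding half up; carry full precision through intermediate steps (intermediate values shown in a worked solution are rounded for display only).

σ√T = 0.4099·√0.7336 = 0.351081
d₁ = (ln(S/K) + (r+σ²/2)T) / (σ√T) = (ln(64.73/78.53) + (0.0266+0.4099²/2)·0.7336) / 0.351081 = (-0.193256 + 0.081143) / 0.351081 = -0.319337
d₂ = d₁ − σ√T = -0.319337 − 0.351081 = -0.670418
e^{−rT} = e^{−0.0266·0.7336} = 0.980675
N(−d₁) = 0.625264,  N(−d₂) = 0.748704
Put price V = K·e^{−rT}·N(−d₂) − S·N(−d₁) = 57.659548 − 40.473369 = 17.186179
φ(d₁) = (1/√(2π))·e^{−d₁²/2} = 0.379111
Θ = −S·φ(d₁)·σ/(2√T) + r·K·e^{−rT}·N(−d₂) = −5.872055 + 1.533744 = -4.338311

price = 17.186179
Θ = -4.338311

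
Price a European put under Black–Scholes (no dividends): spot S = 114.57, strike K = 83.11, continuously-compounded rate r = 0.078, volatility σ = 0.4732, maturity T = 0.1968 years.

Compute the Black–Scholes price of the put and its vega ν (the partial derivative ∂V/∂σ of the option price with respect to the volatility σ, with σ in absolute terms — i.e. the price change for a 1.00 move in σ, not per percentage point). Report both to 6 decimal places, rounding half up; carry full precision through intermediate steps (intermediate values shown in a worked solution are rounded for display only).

price = 0.467919
ν = 4.720814

σ√T = 0.4732·√0.1968 = 0.209922
d₁ = (ln(S/K) + (r+σ²/2)T) / (σ√T) = (ln(114.57/83.11) + (0.078+0.4732²/2)·0.1968) / 0.209922 = (0.321021 + 0.037384) / 0.209922 = 1.707327
d₂ = d₁ − σ√T = 1.707327 − 0.209922 = 1.497405
e^{−rT} = e^{−0.078·0.1968} = 0.984767
N(−d₁) = 0.043881,  N(−d₂) = 0.067144
Put price V = K·e^{−rT}·N(−d₂) − S·N(−d₁) = 5.495326 − 5.027407 = 0.467919
φ(d₁) = (1/√(2π))·e^{−d₁²/2} = 0.092882
ν = S·φ(d₁)·√T = 4.720814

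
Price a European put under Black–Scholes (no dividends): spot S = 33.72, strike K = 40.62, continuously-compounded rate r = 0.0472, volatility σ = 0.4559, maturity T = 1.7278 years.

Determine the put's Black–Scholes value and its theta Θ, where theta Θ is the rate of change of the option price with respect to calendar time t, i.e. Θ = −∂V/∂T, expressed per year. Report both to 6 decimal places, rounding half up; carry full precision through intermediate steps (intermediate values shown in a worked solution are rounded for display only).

σ√T = 0.4559·√1.7278 = 0.599261
d₁ = (ln(S/K) + (r+σ²/2)T) / (σ√T) = (ln(33.72/40.62) + (0.0472+0.4559²/2)·1.7278) / 0.599261 = (-0.186169 + 0.261109) / 0.599261 = 0.125054
d₂ = d₁ − σ√T = 0.125054 − 0.599261 = -0.474208
e^{−rT} = e^{−0.0472·1.7278} = 0.921685
N(−d₁) = 0.450241,  N(−d₂) = 0.682324
Put price V = K·e^{−rT}·N(−d₂) − S·N(−d₁) = 25.545416 − 15.182110 = 10.363306
φ(d₁) = (1/√(2π))·e^{−d₁²/2} = 0.395835
Θ = −S·φ(d₁)·σ/(2√T) + r·K·e^{−rT}·N(−d₂) = −2.314700 + 1.205744 = -1.108956

price = 10.363306
Θ = -1.108956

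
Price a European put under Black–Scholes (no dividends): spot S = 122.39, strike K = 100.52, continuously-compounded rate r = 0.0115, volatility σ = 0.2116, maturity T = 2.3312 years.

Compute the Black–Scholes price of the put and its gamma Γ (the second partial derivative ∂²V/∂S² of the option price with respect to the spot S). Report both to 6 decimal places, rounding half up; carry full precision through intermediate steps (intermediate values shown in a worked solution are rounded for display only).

σ√T = 0.2116·√2.3312 = 0.323077
d₁ = (ln(S/K) + (r+σ²/2)T) / (σ√T) = (ln(122.39/100.52) + (0.0115+0.2116²/2)·2.3312) / 0.323077 = (0.196856 + 0.078998) / 0.323077 = 0.853835
d₂ = d₁ − σ√T = 0.853835 − 0.323077 = 0.530758
e^{−rT} = e^{−0.0115·2.3312} = 0.973547
N(−d₁) = 0.196598,  N(−d₂) = 0.297793
Put price V = K·e^{−rT}·N(−d₂) − S·N(−d₁) = 29.142332 − 24.061663 = 5.080669
φ(d₁) = (1/√(2π))·e^{−d₁²/2} = 0.277078
Γ = φ(d₁) / (S·σ·√T) = 0.007007

price = 5.080669
Γ = 0.007007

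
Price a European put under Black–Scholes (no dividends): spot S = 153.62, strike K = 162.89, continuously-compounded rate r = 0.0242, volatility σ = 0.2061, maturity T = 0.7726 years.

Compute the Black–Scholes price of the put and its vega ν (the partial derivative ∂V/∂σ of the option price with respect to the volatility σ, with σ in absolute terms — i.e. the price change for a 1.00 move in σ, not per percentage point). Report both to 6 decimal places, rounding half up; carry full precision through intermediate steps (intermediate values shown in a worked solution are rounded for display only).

σ√T = 0.2061·√0.7726 = 0.181157
d₁ = (ln(S/K) + (r+σ²/2)T) / (σ√T) = (ln(153.62/162.89) + (0.0242+0.2061²/2)·0.7726) / 0.181157 = (-0.058593 + 0.035106) / 0.181157 = -0.129651
d₂ = d₁ − σ√T = -0.129651 − 0.181157 = -0.310808
e^{−rT} = e^{−0.0242·0.7726} = 0.981477
N(−d₁) = 0.551579,  N(−d₂) = 0.622027
Put price V = K·e^{−rT}·N(−d₂) − S·N(−d₁) = 99.445142 − 84.733537 = 14.711604
φ(d₁) = (1/√(2π))·e^{−d₁²/2} = 0.395603
ν = S·φ(d₁)·√T = 53.417684

price = 14.711604
ν = 53.417684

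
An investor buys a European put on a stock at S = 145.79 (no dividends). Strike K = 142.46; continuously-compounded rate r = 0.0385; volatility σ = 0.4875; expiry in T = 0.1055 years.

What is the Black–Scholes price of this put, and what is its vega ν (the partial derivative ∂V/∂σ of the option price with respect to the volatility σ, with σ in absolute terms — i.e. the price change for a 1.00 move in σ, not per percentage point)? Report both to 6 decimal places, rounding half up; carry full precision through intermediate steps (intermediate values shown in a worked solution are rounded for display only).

σ√T = 0.4875·√0.1055 = 0.158344
d₁ = (ln(S/K) + (r+σ²/2)T) / (σ√T) = (ln(145.79/142.46) + (0.0385+0.4875²/2)·0.1055) / 0.158344 = (0.023106 + 0.016598) / 0.158344 = 0.250746
d₂ = d₁ − σ√T = 0.250746 − 0.158344 = 0.092402
e^{−rT} = e^{−0.0385·0.1055} = 0.995946
N(−d₁) = 0.401005,  N(−d₂) = 0.463189
Put price V = K·e^{−rT}·N(−d₂) − S·N(−d₁) = 65.718449 − 58.462543 = 7.255906
φ(d₁) = (1/√(2π))·e^{−d₁²/2} = 0.386596
ν = S·φ(d₁)·√T = 18.306747

price = 7.255906
ν = 18.306747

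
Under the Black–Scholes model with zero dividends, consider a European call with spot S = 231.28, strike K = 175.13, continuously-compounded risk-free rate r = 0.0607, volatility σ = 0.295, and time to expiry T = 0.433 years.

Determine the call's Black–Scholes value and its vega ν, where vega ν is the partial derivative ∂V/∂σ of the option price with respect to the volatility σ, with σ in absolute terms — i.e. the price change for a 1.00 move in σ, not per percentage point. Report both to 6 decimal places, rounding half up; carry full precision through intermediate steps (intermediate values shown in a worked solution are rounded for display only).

σ√T = 0.295·√0.433 = 0.194118
d₁ = (ln(S/K) + (r+σ²/2)T) / (σ√T) = (ln(231.28/175.13) + (0.0607+0.295²/2)·0.433) / 0.194118 = (0.278101 + 0.045124) / 0.194118 = 1.665093
d₂ = d₁ − σ√T = 1.665093 − 0.194118 = 1.470974
e^{−rT} = e^{−0.0607·0.433} = 0.974059
N(d₁) = 0.952053,  N(d₂) = 0.929351
Call price V = S·N(d₁) − K·e^{−rT}·N(d₂) = 220.190784 − 158.535202 = 61.655583
φ(d₁) = (1/√(2π))·e^{−d₁²/2} = 0.099738
ν = S·φ(d₁)·√T = 15.179034

price = 61.655583
ν = 15.179034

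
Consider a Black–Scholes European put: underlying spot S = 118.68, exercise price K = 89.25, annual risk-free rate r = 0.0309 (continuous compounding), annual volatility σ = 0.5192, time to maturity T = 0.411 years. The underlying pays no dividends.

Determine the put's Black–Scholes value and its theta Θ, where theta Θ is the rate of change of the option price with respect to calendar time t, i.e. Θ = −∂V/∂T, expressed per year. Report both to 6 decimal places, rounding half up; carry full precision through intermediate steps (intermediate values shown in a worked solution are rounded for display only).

σ√T = 0.5192·√0.411 = 0.332855
d₁ = (ln(S/K) + (r+σ²/2)T) / (σ√T) = (ln(118.68/89.25) + (0.0309+0.5192²/2)·0.411) / 0.332855 = (0.284989 + 0.068096) / 0.332855 = 1.060778
d₂ = d₁ − σ√T = 1.060778 − 0.332855 = 0.727922
e^{−rT} = e^{−0.0309·0.411} = 0.987380
N(−d₁) = 0.144395,  N(−d₂) = 0.233331
Put price V = K·e^{−rT}·N(−d₂) − S·N(−d₁) = 20.561949 − 17.136850 = 3.425099
φ(d₁) = (1/√(2π))·e^{−d₁²/2} = 0.227282
Θ = −S·φ(d₁)·σ/(2√T) + r·K·e^{−rT}·N(−d₂) = −10.922612 + 0.635364 = -10.287248

price = 3.425099
Θ = -10.287248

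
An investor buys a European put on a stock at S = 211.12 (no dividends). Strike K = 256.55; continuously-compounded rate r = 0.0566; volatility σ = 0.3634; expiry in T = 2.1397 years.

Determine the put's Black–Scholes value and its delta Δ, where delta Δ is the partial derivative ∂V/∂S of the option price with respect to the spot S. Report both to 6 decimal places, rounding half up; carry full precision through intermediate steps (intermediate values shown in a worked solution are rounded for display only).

σ√T = 0.3634·√2.1397 = 0.531571
d₁ = (ln(S/K) + (r+σ²/2)T) / (σ√T) = (ln(211.12/256.55) + (0.0566+0.3634²/2)·2.1397) / 0.531571 = (-0.194897 + 0.262391) / 0.531571 = 0.126971
d₂ = d₁ − σ√T = 0.126971 − 0.531571 = -0.404600
e^{−rT} = e^{−0.0566·2.1397} = 0.885939
N(−d₁) = 0.449482,  N(−d₂) = 0.657114
Put price V = K·e^{−rT}·N(−d₂) − S·N(−d₁) = 149.353989 − 94.894581 = 54.459409
Δ = −N(−d₁) = -0.449482

price = 54.459409
Δ = -0.449482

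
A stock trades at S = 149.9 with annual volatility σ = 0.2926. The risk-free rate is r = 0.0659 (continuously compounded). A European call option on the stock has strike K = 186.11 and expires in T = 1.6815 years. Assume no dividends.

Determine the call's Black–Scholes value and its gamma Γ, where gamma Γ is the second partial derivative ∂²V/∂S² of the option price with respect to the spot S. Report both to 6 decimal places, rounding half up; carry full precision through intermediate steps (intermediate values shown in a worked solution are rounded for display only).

σ√T = 0.2926·√1.6815 = 0.379422
d₁ = (ln(S/K) + (r+σ²/2)T) / (σ√T) = (ln(149.9/186.11) + (0.0659+0.2926²/2)·1.6815) / 0.379422 = (-0.216369 + 0.182791) / 0.379422 = -0.088498
d₂ = d₁ − σ√T = -0.088498 − 0.379422 = -0.467920
e^{−rT} = e^{−0.0659·1.6815} = 0.895108
N(d₁) = 0.464741,  N(d₂) = 0.319921
Call price V = S·N(d₁) − K·e^{−rT}·N(d₂) = 69.664603 − 53.295160 = 16.369443
φ(d₁) = (1/√(2π))·e^{−d₁²/2} = 0.397383
Γ = φ(d₁) / (S·σ·√T) = 0.006987

price = 16.369443
Γ = 0.006987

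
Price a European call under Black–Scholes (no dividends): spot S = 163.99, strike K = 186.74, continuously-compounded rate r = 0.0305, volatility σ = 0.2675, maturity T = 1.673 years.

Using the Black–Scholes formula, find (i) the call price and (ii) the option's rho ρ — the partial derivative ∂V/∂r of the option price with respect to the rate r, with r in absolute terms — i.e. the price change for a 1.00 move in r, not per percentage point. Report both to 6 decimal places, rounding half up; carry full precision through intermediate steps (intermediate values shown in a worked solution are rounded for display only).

σ√T = 0.2675·√1.673 = 0.345997
d₁ = (ln(S/K) + (r+σ²/2)T) / (σ√T) = (ln(163.99/186.74) + (0.0305+0.2675²/2)·1.673) / 0.345997 = (-0.129912 + 0.110883) / 0.345997 = -0.054996
d₂ = d₁ − σ√T = -0.054996 − 0.345997 = -0.400993
e^{−rT} = e^{−0.0305·1.673} = 0.950253
N(d₁) = 0.478071,  N(d₂) = 0.344213
Call price V = S·N(d₁) − K·e^{−rT}·N(d₂) = 78.398817 − 61.080660 = 17.318156
ρ = K·T·e^{−rT}·N(d₂) = 102.187945

price = 17.318156
ρ = 102.187945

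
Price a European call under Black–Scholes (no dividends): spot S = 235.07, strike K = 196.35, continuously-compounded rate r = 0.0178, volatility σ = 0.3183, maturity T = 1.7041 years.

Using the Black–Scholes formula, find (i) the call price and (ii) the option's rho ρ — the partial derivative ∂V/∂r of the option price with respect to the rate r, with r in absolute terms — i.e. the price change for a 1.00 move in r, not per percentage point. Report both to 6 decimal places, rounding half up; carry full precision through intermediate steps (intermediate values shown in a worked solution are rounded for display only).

price = 61.622128
ρ = 200.378742

σ√T = 0.3183·√1.7041 = 0.415513
d₁ = (ln(S/K) + (r+σ²/2)T) / (σ√T) = (ln(235.07/196.35) + (0.0178+0.3183²/2)·1.7041) / 0.415513 = (0.179985 + 0.116658) / 0.415513 = 0.713920
d₂ = d₁ − σ√T = 0.713920 − 0.415513 = 0.298408
e^{−rT} = e^{−0.0178·1.7041} = 0.970122
N(d₁) = 0.762362,  N(d₂) = 0.617304
Call price V = S·N(d₁) − K·e^{−rT}·N(d₂) = 179.208386 − 117.586258 = 61.622128
ρ = K·T·e^{−rT}·N(d₂) = 200.378742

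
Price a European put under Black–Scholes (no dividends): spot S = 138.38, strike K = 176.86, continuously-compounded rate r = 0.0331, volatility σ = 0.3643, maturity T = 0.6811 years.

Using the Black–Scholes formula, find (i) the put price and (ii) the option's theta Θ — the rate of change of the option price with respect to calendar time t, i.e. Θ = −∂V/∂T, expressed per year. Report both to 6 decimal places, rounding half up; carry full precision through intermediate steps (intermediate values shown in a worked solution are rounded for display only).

σ√T = 0.3643·√0.6811 = 0.300652
d₁ = (ln(S/K) + (r+σ²/2)T) / (σ√T) = (ln(138.38/176.86) + (0.0331+0.3643²/2)·0.6811) / 0.300652 = (-0.245355 + 0.067740) / 0.300652 = -0.590764
d₂ = d₁ − σ√T = -0.590764 − 0.300652 = -0.891416
e^{−rT} = e^{−0.0331·0.6811} = 0.977708
N(−d₁) = 0.722661,  N(−d₂) = 0.813647
Put price V = K·e^{−rT}·N(−d₂) − S·N(−d₁) = 140.693743 − 100.001793 = 40.691950
φ(d₁) = (1/√(2π))·e^{−d₁²/2} = 0.335062
Θ = −S·φ(d₁)·σ/(2√T) + r·K·e^{−rT}·N(−d₂) = −10.233455 + 4.656963 = -5.576492

price = 40.691950
Θ = -5.576492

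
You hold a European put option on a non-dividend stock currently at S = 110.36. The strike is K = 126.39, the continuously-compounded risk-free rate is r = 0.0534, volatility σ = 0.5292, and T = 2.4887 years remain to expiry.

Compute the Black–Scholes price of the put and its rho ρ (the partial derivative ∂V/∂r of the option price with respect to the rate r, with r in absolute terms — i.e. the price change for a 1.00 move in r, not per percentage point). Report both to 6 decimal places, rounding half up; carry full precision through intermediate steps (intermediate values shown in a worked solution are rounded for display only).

price = 35.915595
ρ = -182.594932

σ√T = 0.5292·√2.4887 = 0.834845
d₁ = (ln(S/K) + (r+σ²/2)T) / (σ√T) = (ln(110.36/126.39) + (0.0534+0.5292²/2)·2.4887) / 0.834845 = (-0.135625 + 0.481380) / 0.834845 = 0.414155
d₂ = d₁ − σ√T = 0.414155 − 0.834845 = -0.420690
e^{−rT} = e^{−0.0534·2.4887} = 0.875556
N(−d₁) = 0.339380,  N(−d₂) = 0.663009
Put price V = K·e^{−rT}·N(−d₂) − S·N(−d₁) = 73.369604 − 37.454008 = 35.915595
ρ = −K·T·e^{−rT}·N(−d₂) = -182.594932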